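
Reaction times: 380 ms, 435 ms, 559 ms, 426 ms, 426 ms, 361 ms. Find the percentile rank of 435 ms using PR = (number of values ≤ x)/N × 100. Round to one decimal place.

N = 6.
Strictly below 435: 4. Equal to 435: 1.
PR = 5/6 × 100 = 83.3

83.3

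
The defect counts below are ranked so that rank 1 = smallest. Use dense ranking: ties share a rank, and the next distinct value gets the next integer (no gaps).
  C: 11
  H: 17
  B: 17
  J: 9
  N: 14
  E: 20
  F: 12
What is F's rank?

Sorted (ascending): 9, 11, 12, 14, 17, 17, 20
The 2 values of 17 share dense rank 5.
Remaining distinct values take the next consecutive integers.
F has value 12 → rank 3.

3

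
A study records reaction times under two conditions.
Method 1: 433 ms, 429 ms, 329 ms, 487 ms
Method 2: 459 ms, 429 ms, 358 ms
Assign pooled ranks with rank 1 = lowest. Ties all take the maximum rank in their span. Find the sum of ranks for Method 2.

12

Sorted (ascending): 329, 358, 429, 429, 433, 459, 487
The 2 values of 429 occupy positions 3–4 → each gets rank 4.
Method 2 values → pooled ranks: 459→6, 429→4, 358→2
Rank sum = 6 + 4 + 2 = 12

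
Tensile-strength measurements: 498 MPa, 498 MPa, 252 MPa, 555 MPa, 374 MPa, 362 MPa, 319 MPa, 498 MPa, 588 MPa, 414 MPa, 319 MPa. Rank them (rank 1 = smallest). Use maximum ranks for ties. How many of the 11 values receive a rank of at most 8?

Sorted (ascending): 252, 319, 319, 362, 374, 414, 498, 498, 498, 555, 588
The 2 values of 319 occupy positions 2–3 → each gets rank 3.
The 3 values of 498 occupy positions 7–9 → each gets rank 9.
Ranks ≤ 8: {1, 3, 3, 4, 5, 6} → 6 values.

6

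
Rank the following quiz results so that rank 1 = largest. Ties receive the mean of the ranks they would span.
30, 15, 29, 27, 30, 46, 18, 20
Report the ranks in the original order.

Sorted (descending): 46, 30, 30, 29, 27, 20, 18, 15
The 2 values of 30 occupy positions 2–3 → average rank (2+3)/2 = 2.5.

2.5, 8, 4, 5, 2.5, 1, 7, 6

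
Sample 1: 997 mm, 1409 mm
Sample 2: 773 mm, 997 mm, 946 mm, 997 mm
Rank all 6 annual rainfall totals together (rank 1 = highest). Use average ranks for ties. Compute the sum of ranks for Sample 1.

4

Sorted (descending): 1409, 997, 997, 997, 946, 773
The 3 values of 997 occupy positions 2–4 → average rank 3.
Sample 1 values → pooled ranks: 997→3, 1409→1
Rank sum = 3 + 1 = 4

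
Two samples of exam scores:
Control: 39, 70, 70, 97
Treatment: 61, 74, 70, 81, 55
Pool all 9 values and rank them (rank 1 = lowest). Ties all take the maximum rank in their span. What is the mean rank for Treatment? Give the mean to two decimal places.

Sorted (ascending): 39, 55, 61, 70, 70, 70, 74, 81, 97
The 3 values of 70 occupy positions 4–6 → each gets rank 6.
Treatment values → pooled ranks: 61→3, 74→7, 70→6, 81→8, 55→2
Mean rank = (3 + 7 + 6 + 8 + 2) / 5 = 5.20

5.20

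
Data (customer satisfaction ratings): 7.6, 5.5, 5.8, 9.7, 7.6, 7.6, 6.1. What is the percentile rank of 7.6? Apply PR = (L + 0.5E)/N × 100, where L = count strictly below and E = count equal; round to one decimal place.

N = 7.
Strictly below 7.6: 3. Equal to 7.6: 3.
PR = (3 + 0.5·3)/7 × 100 = 64.3

64.3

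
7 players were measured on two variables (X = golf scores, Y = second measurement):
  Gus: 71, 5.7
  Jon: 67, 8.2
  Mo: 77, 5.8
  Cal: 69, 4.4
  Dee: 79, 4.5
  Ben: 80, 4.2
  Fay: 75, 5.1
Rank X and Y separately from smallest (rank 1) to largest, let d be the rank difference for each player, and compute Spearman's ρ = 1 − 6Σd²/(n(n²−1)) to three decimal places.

-0.536

Ranks of variable 1: 3, 1, 5, 2, 6, 7, 4
Ranks of variable 2: 5, 7, 6, 2, 3, 1, 4
d = r₁ − r₂: -2, -6, -1, 0, 3, 6, 0
d²: 4, 36, 1, 0, 9, 36, 0; Σd² = 86
ρ = 1 − 6·86/(7·48) = 1 − 516/336 = -0.536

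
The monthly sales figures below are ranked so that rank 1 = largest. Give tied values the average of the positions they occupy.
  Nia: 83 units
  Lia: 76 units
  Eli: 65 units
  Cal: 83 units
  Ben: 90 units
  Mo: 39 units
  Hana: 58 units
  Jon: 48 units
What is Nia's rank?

Sorted (descending): 90, 83, 83, 76, 65, 58, 48, 39
The 2 values of 83 occupy positions 2–3 → average rank (2+3)/2 = 2.5.
Nia has value 83 units → rank 2.5.

2.5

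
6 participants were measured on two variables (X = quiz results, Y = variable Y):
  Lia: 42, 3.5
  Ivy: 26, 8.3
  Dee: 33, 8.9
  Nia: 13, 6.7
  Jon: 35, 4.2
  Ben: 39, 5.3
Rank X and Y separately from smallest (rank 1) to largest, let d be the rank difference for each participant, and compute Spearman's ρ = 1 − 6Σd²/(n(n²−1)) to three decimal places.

Ranks of variable 1: 6, 2, 3, 1, 4, 5
Ranks of variable 2: 1, 5, 6, 4, 2, 3
d = r₁ − r₂: 5, -3, -3, -3, 2, 2
d²: 25, 9, 9, 9, 4, 4; Σd² = 60
ρ = 1 − 6·60/(6·35) = 1 − 360/210 = -0.714

-0.714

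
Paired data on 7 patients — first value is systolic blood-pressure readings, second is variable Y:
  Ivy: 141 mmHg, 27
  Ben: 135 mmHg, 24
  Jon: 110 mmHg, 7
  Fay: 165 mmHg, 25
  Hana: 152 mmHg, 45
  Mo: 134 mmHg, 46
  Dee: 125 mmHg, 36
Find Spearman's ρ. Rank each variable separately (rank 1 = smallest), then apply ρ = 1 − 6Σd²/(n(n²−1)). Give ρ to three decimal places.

Ranks of variable 1: 5, 4, 1, 7, 6, 3, 2
Ranks of variable 2: 4, 2, 1, 3, 6, 7, 5
d = r₁ − r₂: 1, 2, 0, 4, 0, -4, -3
d²: 1, 4, 0, 16, 0, 16, 9; Σd² = 46
ρ = 1 − 6·46/(7·48) = 1 − 276/336 = 0.179

0.179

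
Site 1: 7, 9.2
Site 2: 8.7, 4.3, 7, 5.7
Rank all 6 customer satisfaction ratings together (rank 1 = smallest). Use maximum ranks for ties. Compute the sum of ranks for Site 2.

12

Sorted (ascending): 4.3, 5.7, 7, 7, 8.7, 9.2
The 2 values of 7 occupy positions 3–4 → each gets rank 4.
Site 2 values → pooled ranks: 8.7→5, 4.3→1, 7→4, 5.7→2
Rank sum = 5 + 1 + 4 + 2 = 12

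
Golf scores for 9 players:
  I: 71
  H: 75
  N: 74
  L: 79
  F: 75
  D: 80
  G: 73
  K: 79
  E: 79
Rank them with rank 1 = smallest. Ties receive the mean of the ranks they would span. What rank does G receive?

2

Sorted (ascending): 71, 73, 74, 75, 75, 79, 79, 79, 80
The 2 values of 75 occupy positions 4–5 → average rank (4+5)/2 = 4.5.
The 3 values of 79 occupy positions 6–8 → average rank 7.
G has value 73 → rank 2.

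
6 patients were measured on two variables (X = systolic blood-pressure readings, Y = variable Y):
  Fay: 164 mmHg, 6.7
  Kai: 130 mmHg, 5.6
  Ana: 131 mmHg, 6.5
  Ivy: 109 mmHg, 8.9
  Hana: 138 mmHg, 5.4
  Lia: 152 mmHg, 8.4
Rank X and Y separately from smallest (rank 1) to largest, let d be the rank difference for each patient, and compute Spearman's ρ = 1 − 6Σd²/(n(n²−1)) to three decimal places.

Ranks of variable 1: 6, 2, 3, 1, 4, 5
Ranks of variable 2: 4, 2, 3, 6, 1, 5
d = r₁ − r₂: 2, 0, 0, -5, 3, 0
d²: 4, 0, 0, 25, 9, 0; Σd² = 38
ρ = 1 − 6·38/(6·35) = 1 − 228/210 = -0.086

-0.086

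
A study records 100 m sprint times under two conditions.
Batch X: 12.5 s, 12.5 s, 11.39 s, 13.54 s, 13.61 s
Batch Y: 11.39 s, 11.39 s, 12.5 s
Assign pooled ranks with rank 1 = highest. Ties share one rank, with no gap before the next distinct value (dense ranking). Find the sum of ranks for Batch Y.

11

Sorted (descending): 13.61, 13.54, 12.5, 12.5, 12.5, 11.39, 11.39, 11.39
The 3 values of 12.5 share dense rank 3.
The 3 values of 11.39 share dense rank 4.
Remaining distinct values take the next consecutive integers.
Batch Y values → pooled ranks: 11.39→4, 11.39→4, 12.5→3
Rank sum = 4 + 4 + 3 = 11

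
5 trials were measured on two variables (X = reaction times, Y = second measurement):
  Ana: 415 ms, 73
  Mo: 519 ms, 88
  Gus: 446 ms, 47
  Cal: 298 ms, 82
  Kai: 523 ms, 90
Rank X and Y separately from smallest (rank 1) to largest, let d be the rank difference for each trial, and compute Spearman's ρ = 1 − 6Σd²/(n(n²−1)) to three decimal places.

0.600

Ranks of variable 1: 2, 4, 3, 1, 5
Ranks of variable 2: 2, 4, 1, 3, 5
d = r₁ − r₂: 0, 0, 2, -2, 0
d²: 0, 0, 4, 4, 0; Σd² = 8
ρ = 1 − 6·8/(5·24) = 1 − 48/120 = 0.600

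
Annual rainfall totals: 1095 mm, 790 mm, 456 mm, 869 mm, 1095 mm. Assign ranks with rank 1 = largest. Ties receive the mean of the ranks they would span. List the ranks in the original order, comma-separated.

1.5, 4, 5, 3, 1.5

Sorted (descending): 1095, 1095, 869, 790, 456
The 2 values of 1095 occupy positions 1–2 → average rank (1+2)/2 = 1.5.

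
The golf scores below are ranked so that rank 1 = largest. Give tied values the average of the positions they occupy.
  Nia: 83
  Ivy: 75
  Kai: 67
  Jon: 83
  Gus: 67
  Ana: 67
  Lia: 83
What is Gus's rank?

Sorted (descending): 83, 83, 83, 75, 67, 67, 67
The 3 values of 83 occupy positions 1–3 → average rank 2.
The 3 values of 67 occupy positions 5–7 → average rank 6.
Gus has value 67 → rank 6.

6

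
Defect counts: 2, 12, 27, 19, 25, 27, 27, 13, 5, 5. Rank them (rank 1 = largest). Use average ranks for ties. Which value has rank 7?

Sorted (descending): 27, 27, 27, 25, 19, 13, 12, 5, 5, 2
The 3 values of 27 occupy positions 1–3 → average rank 2.
The 2 values of 5 occupy positions 8–9 → average rank (8+9)/2 = 8.5.
Rank 7 → value 12.

12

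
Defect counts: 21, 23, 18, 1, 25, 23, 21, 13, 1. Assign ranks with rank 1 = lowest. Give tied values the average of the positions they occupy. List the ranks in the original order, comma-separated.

5.5, 7.5, 4, 1.5, 9, 7.5, 5.5, 3, 1.5

Sorted (ascending): 1, 1, 13, 18, 21, 21, 23, 23, 25
The 2 values of 1 occupy positions 1–2 → average rank (1+2)/2 = 1.5.
The 2 values of 21 occupy positions 5–6 → average rank (5+6)/2 = 5.5.
The 2 values of 23 occupy positions 7–8 → average rank (7+8)/2 = 7.5.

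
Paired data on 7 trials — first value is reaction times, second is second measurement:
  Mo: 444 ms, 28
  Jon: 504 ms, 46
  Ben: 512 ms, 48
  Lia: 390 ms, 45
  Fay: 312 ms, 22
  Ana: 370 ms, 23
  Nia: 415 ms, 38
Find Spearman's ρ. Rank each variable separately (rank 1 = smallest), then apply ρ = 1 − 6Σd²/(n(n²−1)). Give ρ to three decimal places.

Ranks of variable 1: 5, 6, 7, 3, 1, 2, 4
Ranks of variable 2: 3, 6, 7, 5, 1, 2, 4
d = r₁ − r₂: 2, 0, 0, -2, 0, 0, 0
d²: 4, 0, 0, 4, 0, 0, 0; Σd² = 8
ρ = 1 − 6·8/(7·48) = 1 − 48/336 = 0.857

0.857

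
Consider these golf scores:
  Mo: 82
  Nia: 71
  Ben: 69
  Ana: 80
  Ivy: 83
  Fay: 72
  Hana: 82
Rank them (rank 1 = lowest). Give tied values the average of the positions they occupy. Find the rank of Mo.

5.5

Sorted (ascending): 69, 71, 72, 80, 82, 82, 83
The 2 values of 82 occupy positions 5–6 → average rank (5+6)/2 = 5.5.
Mo has value 82 → rank 5.5.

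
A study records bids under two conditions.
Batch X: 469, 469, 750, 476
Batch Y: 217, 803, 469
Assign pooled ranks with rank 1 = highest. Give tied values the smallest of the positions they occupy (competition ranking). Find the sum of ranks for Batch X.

13

Sorted (descending): 803, 750, 476, 469, 469, 469, 217
The 3 values of 469 occupy positions 4–6 → each gets rank 4.
Batch X values → pooled ranks: 469→4, 469→4, 750→2, 476→3
Rank sum = 4 + 4 + 2 + 3 = 13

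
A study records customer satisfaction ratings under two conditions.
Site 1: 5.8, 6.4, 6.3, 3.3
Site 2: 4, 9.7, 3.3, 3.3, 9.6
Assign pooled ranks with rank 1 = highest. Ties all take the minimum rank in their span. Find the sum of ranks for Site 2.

23

Sorted (descending): 9.7, 9.6, 6.4, 6.3, 5.8, 4, 3.3, 3.3, 3.3
The 3 values of 3.3 occupy positions 7–9 → each gets rank 7.
Site 2 values → pooled ranks: 4→6, 9.7→1, 3.3→7, 3.3→7, 9.6→2
Rank sum = 6 + 1 + 7 + 7 + 2 = 23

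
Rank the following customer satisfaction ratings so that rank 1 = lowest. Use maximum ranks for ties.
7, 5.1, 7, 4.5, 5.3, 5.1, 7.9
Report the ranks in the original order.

6, 3, 6, 1, 4, 3, 7

Sorted (ascending): 4.5, 5.1, 5.1, 5.3, 7, 7, 7.9
The 2 values of 5.1 occupy positions 2–3 → each gets rank 3.
The 2 values of 7 occupy positions 5–6 → each gets rank 6.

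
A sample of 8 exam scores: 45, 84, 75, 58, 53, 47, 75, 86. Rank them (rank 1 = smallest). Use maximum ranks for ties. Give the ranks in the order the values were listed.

1, 7, 6, 4, 3, 2, 6, 8

Sorted (ascending): 45, 47, 53, 58, 75, 75, 84, 86
The 2 values of 75 occupy positions 5–6 → each gets rank 6.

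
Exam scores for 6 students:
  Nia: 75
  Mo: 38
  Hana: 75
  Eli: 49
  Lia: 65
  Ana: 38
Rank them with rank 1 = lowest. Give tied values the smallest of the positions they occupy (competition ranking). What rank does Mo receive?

1

Sorted (ascending): 38, 38, 49, 65, 75, 75
The 2 values of 38 occupy positions 1–2 → each gets rank 1.
The 2 values of 75 occupy positions 5–6 → each gets rank 5.
Mo has value 38 → rank 1.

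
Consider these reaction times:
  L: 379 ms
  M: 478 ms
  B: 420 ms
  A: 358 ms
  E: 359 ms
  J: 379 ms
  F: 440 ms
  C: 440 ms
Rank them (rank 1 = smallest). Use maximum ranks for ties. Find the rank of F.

7

Sorted (ascending): 358, 359, 379, 379, 420, 440, 440, 478
The 2 values of 379 occupy positions 3–4 → each gets rank 4.
The 2 values of 440 occupy positions 6–7 → each gets rank 7.
F has value 440 ms → rank 7.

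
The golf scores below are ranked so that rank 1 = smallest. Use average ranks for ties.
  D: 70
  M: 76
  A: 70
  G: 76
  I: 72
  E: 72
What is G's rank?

5.5

Sorted (ascending): 70, 70, 72, 72, 76, 76
The 2 values of 70 occupy positions 1–2 → average rank (1+2)/2 = 1.5.
The 2 values of 72 occupy positions 3–4 → average rank (3+4)/2 = 3.5.
The 2 values of 76 occupy positions 5–6 → average rank (5+6)/2 = 5.5.
G has value 76 → rank 5.5.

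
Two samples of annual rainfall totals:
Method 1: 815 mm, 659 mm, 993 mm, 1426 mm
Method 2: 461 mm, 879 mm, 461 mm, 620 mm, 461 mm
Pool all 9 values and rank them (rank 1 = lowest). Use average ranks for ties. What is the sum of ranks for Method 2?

Sorted (ascending): 461, 461, 461, 620, 659, 815, 879, 993, 1426
The 3 values of 461 occupy positions 1–3 → average rank 2.
Method 2 values → pooled ranks: 461→2, 879→7, 461→2, 620→4, 461→2
Rank sum = 2 + 7 + 2 + 4 + 2 = 17

17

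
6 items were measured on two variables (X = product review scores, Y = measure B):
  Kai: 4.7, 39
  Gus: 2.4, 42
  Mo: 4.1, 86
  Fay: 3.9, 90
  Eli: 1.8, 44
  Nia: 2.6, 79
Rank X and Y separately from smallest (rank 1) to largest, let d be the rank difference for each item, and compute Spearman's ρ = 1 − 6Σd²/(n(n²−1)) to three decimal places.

0.029

Ranks of variable 1: 6, 2, 5, 4, 1, 3
Ranks of variable 2: 1, 2, 5, 6, 3, 4
d = r₁ − r₂: 5, 0, 0, -2, -2, -1
d²: 25, 0, 0, 4, 4, 1; Σd² = 34
ρ = 1 − 6·34/(6·35) = 1 − 204/210 = 0.029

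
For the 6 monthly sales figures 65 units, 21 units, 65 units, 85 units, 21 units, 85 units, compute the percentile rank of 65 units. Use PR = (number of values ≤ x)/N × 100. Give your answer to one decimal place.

66.7

N = 6.
Strictly below 65: 2. Equal to 65: 2.
PR = 4/6 × 100 = 66.7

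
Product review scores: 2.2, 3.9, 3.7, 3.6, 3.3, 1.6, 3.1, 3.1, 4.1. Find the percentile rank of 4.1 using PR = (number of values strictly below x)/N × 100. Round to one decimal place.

N = 9.
Strictly below 4.1: 8. Equal to 4.1: 1.
PR = 8/9 × 100 = 88.9

88.9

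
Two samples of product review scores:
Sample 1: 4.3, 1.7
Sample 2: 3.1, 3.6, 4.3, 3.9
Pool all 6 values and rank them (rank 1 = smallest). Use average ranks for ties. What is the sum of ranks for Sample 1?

6.5

Sorted (ascending): 1.7, 3.1, 3.6, 3.9, 4.3, 4.3
The 2 values of 4.3 occupy positions 5–6 → average rank (5+6)/2 = 5.5.
Sample 1 values → pooled ranks: 4.3→5.5, 1.7→1
Rank sum = 5.5 + 1 = 6.5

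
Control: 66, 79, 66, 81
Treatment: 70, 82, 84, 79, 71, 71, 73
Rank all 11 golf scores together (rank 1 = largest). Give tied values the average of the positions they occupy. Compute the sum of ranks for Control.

Sorted (descending): 84, 82, 81, 79, 79, 73, 71, 71, 70, 66, 66
The 2 values of 79 occupy positions 4–5 → average rank (4+5)/2 = 4.5.
The 2 values of 71 occupy positions 7–8 → average rank (7+8)/2 = 7.5.
The 2 values of 66 occupy positions 10–11 → average rank (10+11)/2 = 10.5.
Control values → pooled ranks: 66→10.5, 79→4.5, 66→10.5, 81→3
Rank sum = 10.5 + 4.5 + 10.5 + 3 = 28.5

28.5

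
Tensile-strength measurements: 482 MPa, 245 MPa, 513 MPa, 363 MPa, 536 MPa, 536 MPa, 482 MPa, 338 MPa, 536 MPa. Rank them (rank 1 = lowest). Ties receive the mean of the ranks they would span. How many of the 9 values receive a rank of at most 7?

Sorted (ascending): 245, 338, 363, 482, 482, 513, 536, 536, 536
The 2 values of 482 occupy positions 4–5 → average rank (4+5)/2 = 4.5.
The 3 values of 536 occupy positions 7–9 → average rank 8.
Ranks ≤ 7: {1, 2, 3, 4.5, 4.5, 6} → 6 values.

6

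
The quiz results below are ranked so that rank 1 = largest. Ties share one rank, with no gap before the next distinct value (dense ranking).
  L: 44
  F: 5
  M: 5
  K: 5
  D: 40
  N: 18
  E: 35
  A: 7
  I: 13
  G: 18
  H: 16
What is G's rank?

4

Sorted (descending): 44, 40, 35, 18, 18, 16, 13, 7, 5, 5, 5
The 2 values of 18 share dense rank 4.
The 3 values of 5 share dense rank 8.
Remaining distinct values take the next consecutive integers.
G has value 18 → rank 4.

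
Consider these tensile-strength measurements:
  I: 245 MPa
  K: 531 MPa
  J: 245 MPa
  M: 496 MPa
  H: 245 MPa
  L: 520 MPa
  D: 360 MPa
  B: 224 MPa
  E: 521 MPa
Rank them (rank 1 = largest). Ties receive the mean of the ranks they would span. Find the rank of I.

Sorted (descending): 531, 521, 520, 496, 360, 245, 245, 245, 224
The 3 values of 245 occupy positions 6–8 → average rank 7.
I has value 245 MPa → rank 7.

7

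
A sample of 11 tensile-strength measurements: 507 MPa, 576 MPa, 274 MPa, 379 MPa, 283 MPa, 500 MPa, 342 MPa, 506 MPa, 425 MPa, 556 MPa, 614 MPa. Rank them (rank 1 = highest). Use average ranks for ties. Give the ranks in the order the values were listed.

4, 2, 11, 8, 10, 6, 9, 5, 7, 3, 1

Sorted (descending): 614, 576, 556, 507, 506, 500, 425, 379, 342, 283, 274
No ties — each value takes its position as its rank.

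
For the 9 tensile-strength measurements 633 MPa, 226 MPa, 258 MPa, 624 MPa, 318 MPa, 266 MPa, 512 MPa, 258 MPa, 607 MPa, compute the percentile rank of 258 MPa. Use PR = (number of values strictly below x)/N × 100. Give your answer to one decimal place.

N = 9.
Strictly below 258: 1. Equal to 258: 2.
PR = 1/9 × 100 = 11.1

11.1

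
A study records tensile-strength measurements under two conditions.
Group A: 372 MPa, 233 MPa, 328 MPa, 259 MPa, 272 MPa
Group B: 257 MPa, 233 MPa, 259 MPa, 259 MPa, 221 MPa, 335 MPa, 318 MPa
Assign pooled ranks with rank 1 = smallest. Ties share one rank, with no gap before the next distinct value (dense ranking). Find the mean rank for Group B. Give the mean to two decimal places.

Sorted (ascending): 221, 233, 233, 257, 259, 259, 259, 272, 318, 328, 335, 372
The 2 values of 233 share dense rank 2.
The 3 values of 259 share dense rank 4.
Remaining distinct values take the next consecutive integers.
Group B values → pooled ranks: 257→3, 233→2, 259→4, 259→4, 221→1, 335→8, 318→6
Mean rank = (3 + 2 + 4 + 4 + 1 + 8 + 6) / 7 = 4.00

4.00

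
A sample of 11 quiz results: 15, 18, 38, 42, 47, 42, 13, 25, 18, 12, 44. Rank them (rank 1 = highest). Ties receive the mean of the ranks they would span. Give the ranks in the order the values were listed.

9, 7.5, 5, 3.5, 1, 3.5, 10, 6, 7.5, 11, 2

Sorted (descending): 47, 44, 42, 42, 38, 25, 18, 18, 15, 13, 12
The 2 values of 42 occupy positions 3–4 → average rank (3+4)/2 = 3.5.
The 2 values of 18 occupy positions 7–8 → average rank (7+8)/2 = 7.5.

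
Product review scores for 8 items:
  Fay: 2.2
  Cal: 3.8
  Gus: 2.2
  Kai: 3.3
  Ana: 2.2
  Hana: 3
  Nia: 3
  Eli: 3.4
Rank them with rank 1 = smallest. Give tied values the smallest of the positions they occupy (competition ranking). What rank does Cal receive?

Sorted (ascending): 2.2, 2.2, 2.2, 3, 3, 3.3, 3.4, 3.8
The 3 values of 2.2 occupy positions 1–3 → each gets rank 1.
The 2 values of 3 occupy positions 4–5 → each gets rank 4.
Cal has value 3.8 → rank 8.

8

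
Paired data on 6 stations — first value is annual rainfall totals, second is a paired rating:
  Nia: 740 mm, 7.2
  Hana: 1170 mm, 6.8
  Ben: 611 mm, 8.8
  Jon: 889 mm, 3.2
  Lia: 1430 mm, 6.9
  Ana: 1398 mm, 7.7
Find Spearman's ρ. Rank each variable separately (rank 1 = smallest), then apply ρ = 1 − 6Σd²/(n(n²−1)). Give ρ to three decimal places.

Ranks of variable 1: 2, 4, 1, 3, 6, 5
Ranks of variable 2: 4, 2, 6, 1, 3, 5
d = r₁ − r₂: -2, 2, -5, 2, 3, 0
d²: 4, 4, 25, 4, 9, 0; Σd² = 46
ρ = 1 − 6·46/(6·35) = 1 − 276/210 = -0.314

-0.314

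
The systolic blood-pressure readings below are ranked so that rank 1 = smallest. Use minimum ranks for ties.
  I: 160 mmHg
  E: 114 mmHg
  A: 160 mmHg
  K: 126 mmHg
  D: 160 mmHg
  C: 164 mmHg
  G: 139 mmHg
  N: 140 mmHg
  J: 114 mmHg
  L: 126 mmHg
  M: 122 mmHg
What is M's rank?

3

Sorted (ascending): 114, 114, 122, 126, 126, 139, 140, 160, 160, 160, 164
The 2 values of 114 occupy positions 1–2 → each gets rank 1.
The 2 values of 126 occupy positions 4–5 → each gets rank 4.
The 3 values of 160 occupy positions 8–10 → each gets rank 8.
M has value 122 mmHg → rank 3.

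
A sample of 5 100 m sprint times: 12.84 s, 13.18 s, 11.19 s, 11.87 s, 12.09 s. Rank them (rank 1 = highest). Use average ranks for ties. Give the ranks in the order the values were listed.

2, 1, 5, 4, 3

Sorted (descending): 13.18, 12.84, 12.09, 11.87, 11.19
No ties — each value takes its position as its rank.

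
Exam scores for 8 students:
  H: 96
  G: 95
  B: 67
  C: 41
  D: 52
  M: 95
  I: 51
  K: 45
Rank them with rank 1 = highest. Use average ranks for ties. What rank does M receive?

Sorted (descending): 96, 95, 95, 67, 52, 51, 45, 41
The 2 values of 95 occupy positions 2–3 → average rank (2+3)/2 = 2.5.
M has value 95 → rank 2.5.

2.5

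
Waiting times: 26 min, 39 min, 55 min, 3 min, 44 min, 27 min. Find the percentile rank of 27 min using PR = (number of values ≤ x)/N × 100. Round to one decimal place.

50.0

N = 6.
Strictly below 27: 2. Equal to 27: 1.
PR = 3/6 × 100 = 50.0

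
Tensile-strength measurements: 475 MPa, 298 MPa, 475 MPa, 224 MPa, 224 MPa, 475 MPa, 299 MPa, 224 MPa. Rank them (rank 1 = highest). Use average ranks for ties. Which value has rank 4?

Sorted (descending): 475, 475, 475, 299, 298, 224, 224, 224
The 3 values of 475 occupy positions 1–3 → average rank 2.
The 3 values of 224 occupy positions 6–8 → average rank 7.
Rank 4 → value 299.

299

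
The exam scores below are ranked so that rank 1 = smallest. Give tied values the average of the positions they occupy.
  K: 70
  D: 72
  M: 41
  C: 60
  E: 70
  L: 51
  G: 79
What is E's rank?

4.5

Sorted (ascending): 41, 51, 60, 70, 70, 72, 79
The 2 values of 70 occupy positions 4–5 → average rank (4+5)/2 = 4.5.
E has value 70 → rank 4.5.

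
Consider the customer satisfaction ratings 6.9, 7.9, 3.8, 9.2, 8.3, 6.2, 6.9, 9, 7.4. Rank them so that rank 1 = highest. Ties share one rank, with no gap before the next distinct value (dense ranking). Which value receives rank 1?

Sorted (descending): 9.2, 9, 8.3, 7.9, 7.4, 6.9, 6.9, 6.2, 3.8
The 2 values of 6.9 share dense rank 6.
Remaining distinct values take the next consecutive integers.
Rank 1 → value 9.2.

9.2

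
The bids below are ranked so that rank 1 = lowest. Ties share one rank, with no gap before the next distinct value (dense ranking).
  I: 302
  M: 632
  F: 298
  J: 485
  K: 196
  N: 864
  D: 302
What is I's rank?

3

Sorted (ascending): 196, 298, 302, 302, 485, 632, 864
The 2 values of 302 share dense rank 3.
Remaining distinct values take the next consecutive integers.
I has value 302 → rank 3.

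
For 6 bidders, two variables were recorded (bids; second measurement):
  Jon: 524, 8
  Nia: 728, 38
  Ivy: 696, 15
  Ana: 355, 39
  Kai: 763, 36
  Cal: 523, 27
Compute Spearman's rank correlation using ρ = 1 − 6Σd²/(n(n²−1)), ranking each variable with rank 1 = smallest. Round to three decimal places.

-0.086

Ranks of variable 1: 3, 5, 4, 1, 6, 2
Ranks of variable 2: 1, 5, 2, 6, 4, 3
d = r₁ − r₂: 2, 0, 2, -5, 2, -1
d²: 4, 0, 4, 25, 4, 1; Σd² = 38
ρ = 1 − 6·38/(6·35) = 1 − 228/210 = -0.086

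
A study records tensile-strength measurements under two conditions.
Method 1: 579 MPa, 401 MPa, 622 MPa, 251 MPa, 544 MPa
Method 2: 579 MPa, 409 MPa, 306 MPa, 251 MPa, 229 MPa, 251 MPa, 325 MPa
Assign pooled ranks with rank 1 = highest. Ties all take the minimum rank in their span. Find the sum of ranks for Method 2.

52

Sorted (descending): 622, 579, 579, 544, 409, 401, 325, 306, 251, 251, 251, 229
The 2 values of 579 occupy positions 2–3 → each gets rank 2.
The 3 values of 251 occupy positions 9–11 → each gets rank 9.
Method 2 values → pooled ranks: 579→2, 409→5, 306→8, 251→9, 229→12, 251→9, 325→7
Rank sum = 2 + 5 + 8 + 9 + 12 + 9 + 7 = 52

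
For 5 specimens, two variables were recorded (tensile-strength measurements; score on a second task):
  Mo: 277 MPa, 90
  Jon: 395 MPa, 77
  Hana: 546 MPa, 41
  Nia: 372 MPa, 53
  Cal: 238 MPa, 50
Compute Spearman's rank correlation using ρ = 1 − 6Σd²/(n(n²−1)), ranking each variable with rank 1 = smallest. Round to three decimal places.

Ranks of variable 1: 2, 4, 5, 3, 1
Ranks of variable 2: 5, 4, 1, 3, 2
d = r₁ − r₂: -3, 0, 4, 0, -1
d²: 9, 0, 16, 0, 1; Σd² = 26
ρ = 1 − 6·26/(5·24) = 1 − 156/120 = -0.300

-0.300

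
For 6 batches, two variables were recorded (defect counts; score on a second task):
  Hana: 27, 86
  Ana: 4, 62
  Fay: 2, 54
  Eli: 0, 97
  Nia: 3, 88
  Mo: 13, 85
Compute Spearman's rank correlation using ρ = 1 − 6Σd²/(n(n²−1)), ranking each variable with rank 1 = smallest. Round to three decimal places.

Ranks of variable 1: 6, 4, 2, 1, 3, 5
Ranks of variable 2: 4, 2, 1, 6, 5, 3
d = r₁ − r₂: 2, 2, 1, -5, -2, 2
d²: 4, 4, 1, 25, 4, 4; Σd² = 42
ρ = 1 − 6·42/(6·35) = 1 − 252/210 = -0.200

-0.200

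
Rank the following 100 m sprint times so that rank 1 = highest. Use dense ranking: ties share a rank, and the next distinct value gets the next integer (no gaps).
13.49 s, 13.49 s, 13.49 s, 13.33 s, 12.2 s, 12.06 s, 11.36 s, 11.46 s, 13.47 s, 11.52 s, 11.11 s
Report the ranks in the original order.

Sorted (descending): 13.49, 13.49, 13.49, 13.47, 13.33, 12.2, 12.06, 11.52, 11.46, 11.36, 11.11
The 3 values of 13.49 share dense rank 1.
Remaining distinct values take the next consecutive integers.

1, 1, 1, 3, 4, 5, 8, 7, 2, 6, 9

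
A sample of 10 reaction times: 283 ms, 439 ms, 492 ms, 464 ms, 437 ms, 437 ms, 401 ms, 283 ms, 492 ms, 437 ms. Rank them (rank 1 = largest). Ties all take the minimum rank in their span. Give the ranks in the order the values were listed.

Sorted (descending): 492, 492, 464, 439, 437, 437, 437, 401, 283, 283
The 2 values of 492 occupy positions 1–2 → each gets rank 1.
The 3 values of 437 occupy positions 5–7 → each gets rank 5.
The 2 values of 283 occupy positions 9–10 → each gets rank 9.

9, 4, 1, 3, 5, 5, 8, 9, 1, 5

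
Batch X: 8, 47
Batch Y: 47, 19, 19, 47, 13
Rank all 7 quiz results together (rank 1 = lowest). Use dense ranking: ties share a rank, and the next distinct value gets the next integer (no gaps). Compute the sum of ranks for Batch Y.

16

Sorted (ascending): 8, 13, 19, 19, 47, 47, 47
The 2 values of 19 share dense rank 3.
The 3 values of 47 share dense rank 4.
Remaining distinct values take the next consecutive integers.
Batch Y values → pooled ranks: 47→4, 19→3, 19→3, 47→4, 13→2
Rank sum = 4 + 3 + 3 + 4 + 2 = 16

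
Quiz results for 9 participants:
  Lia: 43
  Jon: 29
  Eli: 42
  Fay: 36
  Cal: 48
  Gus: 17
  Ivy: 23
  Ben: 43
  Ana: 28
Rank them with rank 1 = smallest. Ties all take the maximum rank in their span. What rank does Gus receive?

Sorted (ascending): 17, 23, 28, 29, 36, 42, 43, 43, 48
The 2 values of 43 occupy positions 7–8 → each gets rank 8.
Gus has value 17 → rank 1.

1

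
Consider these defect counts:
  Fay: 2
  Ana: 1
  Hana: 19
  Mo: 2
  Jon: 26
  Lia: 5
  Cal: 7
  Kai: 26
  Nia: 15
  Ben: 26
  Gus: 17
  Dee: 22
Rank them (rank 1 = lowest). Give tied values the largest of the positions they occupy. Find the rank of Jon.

12

Sorted (ascending): 1, 2, 2, 5, 7, 15, 17, 19, 22, 26, 26, 26
The 2 values of 2 occupy positions 2–3 → each gets rank 3.
The 3 values of 26 occupy positions 10–12 → each gets rank 12.
Jon has value 26 → rank 12.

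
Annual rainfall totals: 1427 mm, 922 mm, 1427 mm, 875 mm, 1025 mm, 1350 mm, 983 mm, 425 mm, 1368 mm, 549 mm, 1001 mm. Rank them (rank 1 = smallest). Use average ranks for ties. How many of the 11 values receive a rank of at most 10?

Sorted (ascending): 425, 549, 875, 922, 983, 1001, 1025, 1350, 1368, 1427, 1427
The 2 values of 1427 occupy positions 10–11 → average rank (10+11)/2 = 10.5.
Ranks ≤ 10: {1, 2, 3, 4, 5, 6, 7, 8, 9} → 9 values.

9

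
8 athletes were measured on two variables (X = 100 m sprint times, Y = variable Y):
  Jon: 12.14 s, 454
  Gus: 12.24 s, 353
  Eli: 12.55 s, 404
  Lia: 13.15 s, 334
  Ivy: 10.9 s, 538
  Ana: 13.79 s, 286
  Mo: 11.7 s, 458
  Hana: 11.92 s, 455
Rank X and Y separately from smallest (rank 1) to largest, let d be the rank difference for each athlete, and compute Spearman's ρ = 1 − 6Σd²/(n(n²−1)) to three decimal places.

Ranks of variable 1: 4, 5, 6, 7, 1, 8, 2, 3
Ranks of variable 2: 5, 3, 4, 2, 8, 1, 7, 6
d = r₁ − r₂: -1, 2, 2, 5, -7, 7, -5, -3
d²: 1, 4, 4, 25, 49, 49, 25, 9; Σd² = 166
ρ = 1 − 6·166/(8·63) = 1 − 996/504 = -0.976

-0.976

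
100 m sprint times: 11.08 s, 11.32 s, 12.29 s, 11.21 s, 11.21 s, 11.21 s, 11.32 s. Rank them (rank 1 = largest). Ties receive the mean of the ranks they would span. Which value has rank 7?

11.08

Sorted (descending): 12.29, 11.32, 11.32, 11.21, 11.21, 11.21, 11.08
The 2 values of 11.32 occupy positions 2–3 → average rank (2+3)/2 = 2.5.
The 3 values of 11.21 occupy positions 4–6 → average rank 5.
Rank 7 → value 11.08.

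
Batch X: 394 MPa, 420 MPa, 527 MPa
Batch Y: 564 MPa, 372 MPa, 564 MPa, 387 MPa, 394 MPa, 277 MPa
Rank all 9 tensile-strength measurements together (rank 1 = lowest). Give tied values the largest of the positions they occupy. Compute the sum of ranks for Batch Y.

29

Sorted (ascending): 277, 372, 387, 394, 394, 420, 527, 564, 564
The 2 values of 394 occupy positions 4–5 → each gets rank 5.
The 2 values of 564 occupy positions 8–9 → each gets rank 9.
Batch Y values → pooled ranks: 564→9, 372→2, 564→9, 387→3, 394→5, 277→1
Rank sum = 9 + 2 + 9 + 3 + 5 + 1 = 29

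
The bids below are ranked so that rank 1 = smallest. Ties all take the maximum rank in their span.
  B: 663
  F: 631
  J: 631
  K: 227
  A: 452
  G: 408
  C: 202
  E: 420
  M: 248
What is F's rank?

8

Sorted (ascending): 202, 227, 248, 408, 420, 452, 631, 631, 663
The 2 values of 631 occupy positions 7–8 → each gets rank 8.
F has value 631 → rank 8.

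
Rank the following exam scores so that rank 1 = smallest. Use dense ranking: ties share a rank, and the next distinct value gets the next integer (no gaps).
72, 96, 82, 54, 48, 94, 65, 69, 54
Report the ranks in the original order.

Sorted (ascending): 48, 54, 54, 65, 69, 72, 82, 94, 96
The 2 values of 54 share dense rank 2.
Remaining distinct values take the next consecutive integers.

5, 8, 6, 2, 1, 7, 3, 4, 2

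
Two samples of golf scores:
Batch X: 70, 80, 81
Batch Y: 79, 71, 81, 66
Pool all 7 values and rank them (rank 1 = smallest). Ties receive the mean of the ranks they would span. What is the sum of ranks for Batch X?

Sorted (ascending): 66, 70, 71, 79, 80, 81, 81
The 2 values of 81 occupy positions 6–7 → average rank (6+7)/2 = 6.5.
Batch X values → pooled ranks: 70→2, 80→5, 81→6.5
Rank sum = 2 + 5 + 6.5 = 13.5

13.5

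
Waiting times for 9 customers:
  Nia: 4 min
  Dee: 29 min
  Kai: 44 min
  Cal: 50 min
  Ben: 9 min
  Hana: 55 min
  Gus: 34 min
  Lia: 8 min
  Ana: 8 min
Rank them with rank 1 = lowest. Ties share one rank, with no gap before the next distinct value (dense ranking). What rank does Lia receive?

Sorted (ascending): 4, 8, 8, 9, 29, 34, 44, 50, 55
The 2 values of 8 share dense rank 2.
Remaining distinct values take the next consecutive integers.
Lia has value 8 min → rank 2.

2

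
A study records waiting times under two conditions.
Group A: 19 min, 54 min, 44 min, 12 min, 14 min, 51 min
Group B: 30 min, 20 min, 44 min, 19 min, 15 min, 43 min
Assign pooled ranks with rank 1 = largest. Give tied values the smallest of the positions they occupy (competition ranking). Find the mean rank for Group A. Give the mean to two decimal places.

6.17

Sorted (descending): 54, 51, 44, 44, 43, 30, 20, 19, 19, 15, 14, 12
The 2 values of 44 occupy positions 3–4 → each gets rank 3.
The 2 values of 19 occupy positions 8–9 → each gets rank 8.
Group A values → pooled ranks: 19→8, 54→1, 44→3, 12→12, 14→11, 51→2
Mean rank = (8 + 1 + 3 + 12 + 11 + 2) / 6 = 6.17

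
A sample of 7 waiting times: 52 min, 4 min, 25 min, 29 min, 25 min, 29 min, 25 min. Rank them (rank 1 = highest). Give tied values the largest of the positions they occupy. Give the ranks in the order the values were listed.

Sorted (descending): 52, 29, 29, 25, 25, 25, 4
The 2 values of 29 occupy positions 2–3 → each gets rank 3.
The 3 values of 25 occupy positions 4–6 → each gets rank 6.

1, 7, 6, 3, 6, 3, 6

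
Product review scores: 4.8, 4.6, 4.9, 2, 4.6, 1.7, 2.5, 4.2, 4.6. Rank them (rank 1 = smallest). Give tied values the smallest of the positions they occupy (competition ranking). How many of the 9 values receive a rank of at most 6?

7

Sorted (ascending): 1.7, 2, 2.5, 4.2, 4.6, 4.6, 4.6, 4.8, 4.9
The 3 values of 4.6 occupy positions 5–7 → each gets rank 5.
Ranks ≤ 6: {1, 2, 3, 4, 5, 5, 5} → 7 values.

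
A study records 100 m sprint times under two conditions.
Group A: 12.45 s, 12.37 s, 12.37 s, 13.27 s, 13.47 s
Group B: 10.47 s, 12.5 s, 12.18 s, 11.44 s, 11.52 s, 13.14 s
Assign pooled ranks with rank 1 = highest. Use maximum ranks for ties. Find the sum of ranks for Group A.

Sorted (descending): 13.47, 13.27, 13.14, 12.5, 12.45, 12.37, 12.37, 12.18, 11.52, 11.44, 10.47
The 2 values of 12.37 occupy positions 6–7 → each gets rank 7.
Group A values → pooled ranks: 12.45→5, 12.37→7, 12.37→7, 13.27→2, 13.47→1
Rank sum = 5 + 7 + 7 + 2 + 1 = 22

22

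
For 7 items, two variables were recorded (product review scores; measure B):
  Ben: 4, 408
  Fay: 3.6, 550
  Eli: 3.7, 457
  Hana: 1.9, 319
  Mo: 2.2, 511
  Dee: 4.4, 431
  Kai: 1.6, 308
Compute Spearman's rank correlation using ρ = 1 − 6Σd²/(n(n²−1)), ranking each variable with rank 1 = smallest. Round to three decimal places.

Ranks of variable 1: 6, 4, 5, 2, 3, 7, 1
Ranks of variable 2: 3, 7, 5, 2, 6, 4, 1
d = r₁ − r₂: 3, -3, 0, 0, -3, 3, 0
d²: 9, 9, 0, 0, 9, 9, 0; Σd² = 36
ρ = 1 − 6·36/(7·48) = 1 − 216/336 = 0.357

0.357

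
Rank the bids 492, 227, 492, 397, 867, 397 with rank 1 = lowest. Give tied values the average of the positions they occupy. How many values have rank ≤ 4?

Sorted (ascending): 227, 397, 397, 492, 492, 867
The 2 values of 397 occupy positions 2–3 → average rank (2+3)/2 = 2.5.
The 2 values of 492 occupy positions 4–5 → average rank (4+5)/2 = 4.5.
Ranks ≤ 4: {1, 2.5, 2.5} → 3 values.

3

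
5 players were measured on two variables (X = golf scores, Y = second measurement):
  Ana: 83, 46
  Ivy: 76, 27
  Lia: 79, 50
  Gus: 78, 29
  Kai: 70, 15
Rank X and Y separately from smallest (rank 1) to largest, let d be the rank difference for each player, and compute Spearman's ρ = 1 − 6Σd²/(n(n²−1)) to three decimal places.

Ranks of variable 1: 5, 2, 4, 3, 1
Ranks of variable 2: 4, 2, 5, 3, 1
d = r₁ − r₂: 1, 0, -1, 0, 0
d²: 1, 0, 1, 0, 0; Σd² = 2
ρ = 1 − 6·2/(5·24) = 1 − 12/120 = 0.900

0.900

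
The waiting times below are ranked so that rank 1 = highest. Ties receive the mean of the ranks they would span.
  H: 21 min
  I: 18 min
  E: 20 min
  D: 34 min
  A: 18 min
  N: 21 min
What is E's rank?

Sorted (descending): 34, 21, 21, 20, 18, 18
The 2 values of 21 occupy positions 2–3 → average rank (2+3)/2 = 2.5.
The 2 values of 18 occupy positions 5–6 → average rank (5+6)/2 = 5.5.
E has value 20 min → rank 4.

4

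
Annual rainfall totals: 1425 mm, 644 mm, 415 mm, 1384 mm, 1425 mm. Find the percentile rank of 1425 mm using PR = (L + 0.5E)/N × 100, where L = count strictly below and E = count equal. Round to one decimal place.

80.0

N = 5.
Strictly below 1425: 3. Equal to 1425: 2.
PR = (3 + 0.5·2)/5 × 100 = 80.0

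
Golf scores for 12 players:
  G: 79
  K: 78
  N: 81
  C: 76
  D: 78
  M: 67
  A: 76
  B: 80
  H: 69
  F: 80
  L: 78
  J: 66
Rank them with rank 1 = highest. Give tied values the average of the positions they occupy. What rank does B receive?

2.5

Sorted (descending): 81, 80, 80, 79, 78, 78, 78, 76, 76, 69, 67, 66
The 2 values of 80 occupy positions 2–3 → average rank (2+3)/2 = 2.5.
The 3 values of 78 occupy positions 5–7 → average rank 6.
The 2 values of 76 occupy positions 8–9 → average rank (8+9)/2 = 8.5.
B has value 80 → rank 2.5.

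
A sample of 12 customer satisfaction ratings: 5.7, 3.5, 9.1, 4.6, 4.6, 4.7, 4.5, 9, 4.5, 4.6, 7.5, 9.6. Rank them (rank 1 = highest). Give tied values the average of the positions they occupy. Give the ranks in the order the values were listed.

Sorted (descending): 9.6, 9.1, 9, 7.5, 5.7, 4.7, 4.6, 4.6, 4.6, 4.5, 4.5, 3.5
The 3 values of 4.6 occupy positions 7–9 → average rank 8.
The 2 values of 4.5 occupy positions 10–11 → average rank (10+11)/2 = 10.5.

5, 12, 2, 8, 8, 6, 10.5, 3, 10.5, 8, 4, 1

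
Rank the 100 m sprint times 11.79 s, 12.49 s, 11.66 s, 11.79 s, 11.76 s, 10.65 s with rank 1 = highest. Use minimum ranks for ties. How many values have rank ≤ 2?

Sorted (descending): 12.49, 11.79, 11.79, 11.76, 11.66, 10.65
The 2 values of 11.79 occupy positions 2–3 → each gets rank 2.
Ranks ≤ 2: {1, 2, 2} → 3 values.

3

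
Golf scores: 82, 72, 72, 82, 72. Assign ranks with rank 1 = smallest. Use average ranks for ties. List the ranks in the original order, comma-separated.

4.5, 2, 2, 4.5, 2

Sorted (ascending): 72, 72, 72, 82, 82
The 3 values of 72 occupy positions 1–3 → average rank 2.
The 2 values of 82 occupy positions 4–5 → average rank (4+5)/2 = 4.5.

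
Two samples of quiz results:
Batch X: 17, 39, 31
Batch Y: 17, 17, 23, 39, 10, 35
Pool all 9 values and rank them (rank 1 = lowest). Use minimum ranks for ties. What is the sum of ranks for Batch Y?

Sorted (ascending): 10, 17, 17, 17, 23, 31, 35, 39, 39
The 3 values of 17 occupy positions 2–4 → each gets rank 2.
The 2 values of 39 occupy positions 8–9 → each gets rank 8.
Batch Y values → pooled ranks: 17→2, 17→2, 23→5, 39→8, 10→1, 35→7
Rank sum = 2 + 2 + 5 + 8 + 1 + 7 = 25

25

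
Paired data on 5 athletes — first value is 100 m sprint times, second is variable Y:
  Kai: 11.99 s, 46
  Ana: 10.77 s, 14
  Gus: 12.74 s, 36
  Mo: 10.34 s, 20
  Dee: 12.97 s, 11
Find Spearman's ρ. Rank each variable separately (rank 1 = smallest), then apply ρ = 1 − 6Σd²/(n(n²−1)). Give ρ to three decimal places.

-0.200

Ranks of variable 1: 3, 2, 4, 1, 5
Ranks of variable 2: 5, 2, 4, 3, 1
d = r₁ − r₂: -2, 0, 0, -2, 4
d²: 4, 0, 0, 4, 16; Σd² = 24
ρ = 1 − 6·24/(5·24) = 1 − 144/120 = -0.200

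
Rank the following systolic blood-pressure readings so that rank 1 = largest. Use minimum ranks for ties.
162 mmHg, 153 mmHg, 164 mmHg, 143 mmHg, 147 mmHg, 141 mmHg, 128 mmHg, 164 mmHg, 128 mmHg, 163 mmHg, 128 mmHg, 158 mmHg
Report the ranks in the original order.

4, 6, 1, 8, 7, 9, 10, 1, 10, 3, 10, 5

Sorted (descending): 164, 164, 163, 162, 158, 153, 147, 143, 141, 128, 128, 128
The 2 values of 164 occupy positions 1–2 → each gets rank 1.
The 3 values of 128 occupy positions 10–12 → each gets rank 10.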